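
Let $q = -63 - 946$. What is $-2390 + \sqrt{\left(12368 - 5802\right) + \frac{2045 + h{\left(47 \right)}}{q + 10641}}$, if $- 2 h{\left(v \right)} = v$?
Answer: $-2390 + \frac{\sqrt{38073931567}}{2408} \approx -2309.0$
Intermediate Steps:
$h{\left(v \right)} = - \frac{v}{2}$
$q = -1009$ ($q = -63 - 946 = -1009$)
$-2390 + \sqrt{\left(12368 - 5802\right) + \frac{2045 + h{\left(47 \right)}}{q + 10641}} = -2390 + \sqrt{\left(12368 - 5802\right) + \frac{2045 - \frac{47}{2}}{-1009 + 10641}} = -2390 + \sqrt{6566 + \frac{2045 - \frac{47}{2}}{9632}} = -2390 + \sqrt{6566 + \frac{4043}{2} \cdot \frac{1}{9632}} = -2390 + \sqrt{6566 + \frac{4043}{19264}} = -2390 + \sqrt{\frac{126491467}{19264}} = -2390 + \frac{\sqrt{38073931567}}{2408}$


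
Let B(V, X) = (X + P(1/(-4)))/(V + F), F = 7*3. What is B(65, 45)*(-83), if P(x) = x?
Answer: -14857/344 ≈ -43.189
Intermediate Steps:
F = 21
B(V, X) = (-¼ + X)/(21 + V) (B(V, X) = (X + 1/(-4))/(V + 21) = (X - ¼)/(21 + V) = (-¼ + X)/(21 + V))
B(65, 45)*(-83) = ((-¼ + 45)/(21 + 65))*(-83) = ((179/4)/86)*(-83) = ((1/86)*(179/4))*(-83) = (179/344)*(-83) = -14857/344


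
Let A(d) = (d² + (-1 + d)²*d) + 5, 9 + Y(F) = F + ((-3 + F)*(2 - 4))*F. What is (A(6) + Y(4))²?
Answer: 31684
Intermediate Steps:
Y(F) = -9 + F + F*(6 - 2*F) (Y(F) = -9 + (F + ((-3 + F)*(2 - 4))*F) = -9 + (F + ((-3 + F)*(-2))*F) = -9 + (F + (6 - 2*F)*F) = -9 + (F + F*(6 - 2*F)) = -9 + F + F*(6 - 2*F))
A(d) = 5 + d² + d*(-1 + d)² (A(d) = (d² + d*(-1 + d)²) + 5 = 5 + d² + d*(-1 + d)²)
(A(6) + Y(4))² = ((5 + 6 + 6³ - 1*6²) + (-9 - 2*4² + 7*4))² = ((5 + 6 + 216 - 1*36) + (-9 - 2*16 + 28))² = ((5 + 6 + 216 - 36) + (-9 - 32 + 28))² = (191 - 13)² = 178² = 31684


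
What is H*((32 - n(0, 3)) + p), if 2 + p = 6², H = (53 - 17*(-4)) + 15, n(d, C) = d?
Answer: 8976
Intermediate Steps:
H = 136 (H = (53 + 68) + 15 = 121 + 15 = 136)
p = 34 (p = -2 + 6² = -2 + 36 = 34)
H*((32 - n(0, 3)) + p) = 136*((32 - 1*0) + 34) = 136*((32 + 0) + 34) = 136*(32 + 34) = 136*66 = 8976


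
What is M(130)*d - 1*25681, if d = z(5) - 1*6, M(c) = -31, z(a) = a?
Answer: -25650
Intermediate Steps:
d = -1 (d = 5 - 1*6 = 5 - 6 = -1)
M(130)*d - 1*25681 = -31*(-1) - 1*25681 = 31 - 25681 = -25650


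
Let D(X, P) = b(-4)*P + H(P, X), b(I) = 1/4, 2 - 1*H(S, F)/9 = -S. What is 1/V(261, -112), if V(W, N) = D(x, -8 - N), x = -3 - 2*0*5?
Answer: 1/980 ≈ 0.0010204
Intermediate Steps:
H(S, F) = 18 + 9*S (H(S, F) = 18 - (-9)*S = 18 + 9*S)
x = -3 (x = -3 + 0*5 = -3 + 0 = -3)
b(I) = ¼
D(X, P) = 18 + 37*P/4 (D(X, P) = P/4 + (18 + 9*P) = 18 + 37*P/4)
V(W, N) = -56 - 37*N/4 (V(W, N) = 18 + 37*(-8 - N)/4 = 18 + (-74 - 37*N/4) = -56 - 37*N/4)
1/V(261, -112) = 1/(-56 - 37/4*(-112)) = 1/(-56 + 1036) = 1/980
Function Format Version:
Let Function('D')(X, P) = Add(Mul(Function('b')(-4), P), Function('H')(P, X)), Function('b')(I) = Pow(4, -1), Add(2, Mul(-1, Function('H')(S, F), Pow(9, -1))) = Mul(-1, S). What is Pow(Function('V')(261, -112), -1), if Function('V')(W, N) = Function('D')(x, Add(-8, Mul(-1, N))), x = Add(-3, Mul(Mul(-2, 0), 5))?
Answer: Rational(1, 980) ≈ 0.0010204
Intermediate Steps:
Function('H')(S, F) = Add(18, Mul(9, S)) (Function('H')(S, F) = Add(18, Mul(-9, Mul(-1, S))) = Add(18, Mul(9, S)))
x = -3 (x = Add(-3, Mul(0, 5)) = Add(-3, 0) = -3)
Function('b')(I) = Rational(1, 4)
Function('D')(X, P) = Add(18, Mul(Rational(37, 4), P)) (Function('D')(X, P) = Add(Mul(Rational(1, 4), P), Add(18, Mul(9, P))) = Add(18, Mul(Rational(37, 4), P)))
Function('V')(W, N) = Add(-56, Mul(Rational(-37, 4), N)) (Function('V')(W, N) = Add(18, Mul(Rational(37, 4), Add(-8, Mul(-1, N)))) = Add(18, Add(-74, Mul(Rational(-37, 4), N))) = Add(-56, Mul(Rational(-37, 4), N)))
Pow(Function('V')(261, -112), -1) = Pow(Add(-56, Mul(Rational(-37, 4), -112)), -1) = Pow(Add(-56, 1036), -1) = Pow(980, -1) = Rational(1, 980)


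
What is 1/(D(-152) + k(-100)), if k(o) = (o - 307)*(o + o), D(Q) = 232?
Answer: 1/81632 ≈ 1.2250e-5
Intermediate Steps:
k(o) = 2*o*(-307 + o) (k(o) = (-307 + o)*(2*o) = 2*o*(-307 + o))
1/(D(-152) + k(-100)) = 1/(232 + 2*(-100)*(-307 - 100)) = 1/(232 + 2*(-100)*(-407)) = 1/(232 + 81400) = 1/81632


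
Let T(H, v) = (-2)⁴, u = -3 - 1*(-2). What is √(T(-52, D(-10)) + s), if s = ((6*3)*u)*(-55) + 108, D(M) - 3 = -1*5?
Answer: √1114 ≈ 33.377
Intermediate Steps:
u = -1 (u = -3 + 2 = -1)
D(M) = -2 (D(M) = 3 - 1*5 = 3 - 5 = -2)
T(H, v) = 16
s = 1098 (s = ((6*3)*(-1))*(-55) + 108 = (18*(-1))*(-55) + 108 = -18*(-55) + 108 = 990 + 108 = 1098)
√(T(-52, D(-10)) + s) = √(16 + 1098) = √1114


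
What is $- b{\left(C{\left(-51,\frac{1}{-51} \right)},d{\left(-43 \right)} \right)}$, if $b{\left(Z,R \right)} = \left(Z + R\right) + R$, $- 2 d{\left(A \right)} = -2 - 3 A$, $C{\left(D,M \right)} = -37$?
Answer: $164$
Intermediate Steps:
$d{\left(A \right)} = 1 + \frac{3 A}{2}$ ($d{\left(A \right)} = - \frac{-2 - 3 A}{2} = 1 + \frac{3 A}{2}$)
$b{\left(Z,R \right)} = Z + 2 R$ ($b{\left(Z,R \right)} = \left(R + Z\right) + R = Z + 2 R$)
$- b{\left(C{\left(-51,\frac{1}{-51} \right)},d{\left(-43 \right)} \right)} = - (-37 + 2 \left(1 + \frac{3}{2} \left(-43\right)\right)) = - (-37 + 2 \left(1 - \frac{129}{2}\right)) = - (-37 + 2 \left(- \frac{127}{2}\right)) = - (-37 - 127) = \left(-1\right) \left(-164\right) = 164$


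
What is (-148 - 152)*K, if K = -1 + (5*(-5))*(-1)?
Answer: -7200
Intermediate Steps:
K = 24 (K = -1 - 25*(-1) = -1 + 25 = 24)
(-148 - 152)*K = (-148 - 152)*24 = -300*24 = -7200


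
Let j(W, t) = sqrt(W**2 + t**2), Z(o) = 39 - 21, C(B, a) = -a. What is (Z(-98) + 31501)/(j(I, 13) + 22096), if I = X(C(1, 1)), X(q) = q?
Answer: 348221912/244116523 - 31519*sqrt(170)/488233046 ≈ 1.4256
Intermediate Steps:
I = -1 (I = -1*1 = -1)
Z(o) = 18
(Z(-98) + 31501)/(j(I, 13) + 22096) = (18 + 31501)/(sqrt((-1)**2 + 13**2) + 22096) = 31519/(sqrt(1 + 169) + 22096) = 31519/(sqrt(170) + 22096) = 31519/(22096 + sqrt(170))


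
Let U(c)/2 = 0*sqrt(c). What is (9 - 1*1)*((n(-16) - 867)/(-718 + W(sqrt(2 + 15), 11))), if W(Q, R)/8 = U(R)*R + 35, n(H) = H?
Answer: 3532/219 ≈ 16.128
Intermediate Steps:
U(c) = 0 (U(c) = 2*(0*sqrt(c)) = 2*0 = 0)
W(Q, R) = 280 (W(Q, R) = 8*(0*R + 35) = 8*(0 + 35) = 8*35 = 280)
(9 - 1*1)*((n(-16) - 867)/(-718 + W(sqrt(2 + 15), 11))) = (9 - 1*1)*((-16 - 867)/(-718 + 280)) = (9 - 1)*(-883/(-438)) = 8*(-883*(-1/438)) = 8*(883/438) = 3532/219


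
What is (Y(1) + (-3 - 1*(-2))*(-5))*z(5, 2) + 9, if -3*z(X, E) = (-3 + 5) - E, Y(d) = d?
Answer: 9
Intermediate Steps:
z(X, E) = -⅔ + E/3 (z(X, E) = -((-3 + 5) - E)/3 = -(2 - E)/3 = -⅔ + E/3)
(Y(1) + (-3 - 1*(-2))*(-5))*z(5, 2) + 9 = (1 + (-3 - 1*(-2))*(-5))*(-⅔ + (⅓)*2) + 9 = (1 + (-3 + 2)*(-5))*(-⅔ + ⅔) + 9 = (1 - 1*(-5))*0 + 9 = (1 + 5)*0 + 9 = 6*0 + 9 = 0 + 9 = 9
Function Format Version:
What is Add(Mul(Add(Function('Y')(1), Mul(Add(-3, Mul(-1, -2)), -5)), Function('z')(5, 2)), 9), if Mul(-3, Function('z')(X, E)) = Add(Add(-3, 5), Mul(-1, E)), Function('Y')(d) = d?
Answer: 9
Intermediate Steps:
Function('z')(X, E) = Add(Rational(-2, 3), Mul(Rational(1, 3), E)) (Function('z')(X, E) = Mul(Rational(-1, 3), Add(Add(-3, 5), Mul(-1, E))) = Mul(Rational(-1, 3), Add(2, Mul(-1, E))) = Add(Rational(-2, 3), Mul(Rational(1, 3), E)))
Add(Mul(Add(Function('Y')(1), Mul(Add(-3, Mul(-1, -2)), -5)), Function('z')(5, 2)), 9) = Add(Mul(Add(1, Mul(Add(-3, Mul(-1, -2)), -5)), Add(Rational(-2, 3), Mul(Rational(1, 3), 2))), 9) = Add(Mul(Add(1, Mul(Add(-3, 2), -5)), Add(Rational(-2, 3), Rational(2, 3))), 9) = Add(Mul(Add(1, Mul(-1, -5)), 0), 9) = Add(Mul(Add(1, 5), 0), 9) = Add(Mul(6, 0), 9) = Add(0, 9) = 9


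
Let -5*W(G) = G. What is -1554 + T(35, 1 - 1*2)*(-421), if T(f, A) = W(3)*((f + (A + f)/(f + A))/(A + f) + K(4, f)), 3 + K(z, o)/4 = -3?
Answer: -124932/17 ≈ -7348.9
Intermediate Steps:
K(z, o) = -24 (K(z, o) = -12 + 4*(-3) = -12 - 12 = -24)
W(G) = -G/5
T(f, A) = 72/5 - 3*(1 + f)/(5*(A + f)) (T(f, A) = (-⅕*3)*((f + (A + f)/(f + A))/(A + f) - 24) = -3*((f + (A + f)/(A + f))/(A + f) - 24)/5 = -3*((f + 1)/(A + f) - 24)/5 = -3*((1 + f)/(A + f) - 24)/5 = -3*(-24 + (1 + f)/(A + f))/5 = 72/5 - 3*(1 + f)/(5*(A + f)))
-1554 + T(35, 1 - 1*2)*(-421) = -1554 + (3*(-1 + 23*35 + 24*(1 - 1*2))/(5*((1 - 1*2) + 35)))*(-421) = -1554 + (3*(-1 + 805 + 24*(1 - 2))/(5*((1 - 2) + 35)))*(-421) = -1554 + (3*(-1 + 805 + 24*(-1))/(5*(-1 + 35)))*(-421) = -1554 + ((⅗)*(-1 + 805 - 24)/34)*(-421) = -1554 + ((⅗)*(1/34)*780)*(-421) = -1554 + (234/17)*(-421) = -1554 - 98514/17 = -124932/17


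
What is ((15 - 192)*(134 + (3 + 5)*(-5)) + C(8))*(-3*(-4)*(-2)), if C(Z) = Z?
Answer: 399120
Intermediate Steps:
((15 - 192)*(134 + (3 + 5)*(-5)) + C(8))*(-3*(-4)*(-2)) = ((15 - 192)*(134 + (3 + 5)*(-5)) + 8)*(-3*(-4)*(-2)) = (-177*(134 + 8*(-5)) + 8)*(12*(-2)) = (-177*(134 - 40) + 8)*(-24) = (-177*94 + 8)*(-24) = (-16638 + 8)*(-24) = -16630*(-24) = 399120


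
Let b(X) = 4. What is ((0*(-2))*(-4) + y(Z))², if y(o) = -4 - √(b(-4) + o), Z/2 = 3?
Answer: (4 + √10)² ≈ 51.298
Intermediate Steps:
Z = 6 (Z = 2*3 = 6)
y(o) = -4 - √(4 + o)
((0*(-2))*(-4) + y(Z))² = ((0*(-2))*(-4) + (-4 - √(4 + 6)))² = (0*(-4) + (-4 - √10))² = (0 + (-4 - √10))² = (-4 - √10)²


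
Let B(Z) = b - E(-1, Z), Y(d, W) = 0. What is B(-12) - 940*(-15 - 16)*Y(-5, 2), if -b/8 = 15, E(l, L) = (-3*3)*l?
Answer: -129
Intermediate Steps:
E(l, L) = -9*l
b = -120 (b = -8*15 = -120)
B(Z) = -129 (B(Z) = -120 - (-9)*(-1) = -120 - 1*9 = -120 - 9 = -129)
B(-12) - 940*(-15 - 16)*Y(-5, 2) = -129 - 940*(-15 - 16)*0 = -129 - (-29140)*0 = -129 - 940*0 = -129 + 0 = -129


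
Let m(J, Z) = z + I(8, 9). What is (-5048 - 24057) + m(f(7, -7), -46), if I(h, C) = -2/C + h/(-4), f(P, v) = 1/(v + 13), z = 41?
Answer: -261596/9 ≈ -29066.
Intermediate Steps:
f(P, v) = 1/(13 + v)
I(h, C) = -2/C - h/4 (I(h, C) = -2/C + h*(-¼) = -2/C - h/4)
m(J, Z) = 349/9 (m(J, Z) = 41 + (-2/9 - ¼*8) = 41 + (-2*⅑ - 2) = 41 + (-2/9 - 2) = 41 - 20/9 = 349/9)
(-5048 - 24057) + m(f(7, -7), -46) = (-5048 - 24057) + 349/9 = -29105 + 349/9 = -261596/9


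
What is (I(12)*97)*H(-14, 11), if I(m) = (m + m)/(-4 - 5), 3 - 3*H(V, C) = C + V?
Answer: -1552/3 ≈ -517.33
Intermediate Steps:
H(V, C) = 1 - C/3 - V/3 (H(V, C) = 1 - (C + V)/3 = 1 + (-C/3 - V/3) = 1 - C/3 - V/3)
I(m) = -2*m/9 (I(m) = (2*m)/(-9) = (2*m)*(-⅑) = -2*m/9)
(I(12)*97)*H(-14, 11) = (-2/9*12*97)*(1 - ⅓*11 - ⅓*(-14)) = (-8/3*97)*(1 - 11/3 + 14/3) = -776/3*2 = -1552/3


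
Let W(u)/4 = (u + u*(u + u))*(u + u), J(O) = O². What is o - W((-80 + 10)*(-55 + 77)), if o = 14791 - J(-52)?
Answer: 58417263287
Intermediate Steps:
W(u) = 8*u*(u + 2*u²) (W(u) = 4*((u + u*(u + u))*(u + u)) = 4*((u + u*(2*u))*(2*u)) = 4*((u + 2*u²)*(2*u)) = 4*(2*u*(u + 2*u²)) = 8*u*(u + 2*u²))
o = 12087 (o = 14791 - 1*(-52)² = 14791 - 1*2704 = 14791 - 2704 = 12087)
o - W((-80 + 10)*(-55 + 77)) = 12087 - ((-80 + 10)*(-55 + 77))²*(8 + 16*((-80 + 10)*(-55 + 77))) = 12087 - (-70*22)²*(8 + 16*(-70*22)) = 12087 - (-1540)²*(8 + 16*(-1540)) = 12087 - 2371600*(8 - 24640) = 12087 - 2371600*(-24632) = 12087 - 1*(-58417251200) = 12087 + 58417251200 = 58417263287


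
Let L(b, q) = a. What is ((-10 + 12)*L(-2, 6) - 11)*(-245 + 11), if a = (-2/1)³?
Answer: 6318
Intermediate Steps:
a = -8 (a = (-2*1)³ = (-2)³ = -8)
L(b, q) = -8
((-10 + 12)*L(-2, 6) - 11)*(-245 + 11) = ((-10 + 12)*(-8) - 11)*(-245 + 11) = (2*(-8) - 11)*(-234) = (-16 - 11)*(-234) = -27*(-234) = 6318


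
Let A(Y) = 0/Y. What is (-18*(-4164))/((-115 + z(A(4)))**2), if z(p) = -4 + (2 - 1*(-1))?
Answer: 9369/1682 ≈ 5.5702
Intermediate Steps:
A(Y) = 0
z(p) = -1 (z(p) = -4 + (2 + 1) = -4 + 3 = -1)
(-18*(-4164))/((-115 + z(A(4)))**2) = (-18*(-4164))/((-115 - 1)**2) = 74952/((-116)**2) = 74952/13456 = 74952*(1/13456) = 9369/1682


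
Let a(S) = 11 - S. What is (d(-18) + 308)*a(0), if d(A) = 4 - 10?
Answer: 3322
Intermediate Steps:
d(A) = -6
(d(-18) + 308)*a(0) = (-6 + 308)*(11 - 1*0) = 302*(11 + 0) = 302*11 = 3322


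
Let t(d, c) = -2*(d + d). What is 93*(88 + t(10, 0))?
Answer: 4464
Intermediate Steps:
t(d, c) = -4*d
93*(88 + t(10, 0)) = 93*(88 - 4*10) = 93*(88 - 40) = 93*48 = 4464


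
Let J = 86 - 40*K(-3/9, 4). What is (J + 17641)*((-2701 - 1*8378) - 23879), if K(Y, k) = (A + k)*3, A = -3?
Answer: -615505506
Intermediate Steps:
K(Y, k) = -9 + 3*k (K(Y, k) = (-3 + k)*3 = -9 + 3*k)
J = -34 (J = 86 - 40*(-9 + 3*4) = 86 - 40*(-9 + 12) = 86 - 40*3 = 86 - 120 = -34)
(J + 17641)*((-2701 - 1*8378) - 23879) = (-34 + 17641)*((-2701 - 1*8378) - 23879) = 17607*((-2701 - 8378) - 23879) = 17607*(-11079 - 23879) = 17607*(-34958) = -615505506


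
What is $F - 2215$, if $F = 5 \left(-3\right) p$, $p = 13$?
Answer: $-2410$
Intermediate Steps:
$F = -195$ ($F = 5 \left(-3\right) 13 = \left(-15\right) 13 = -195$)
$F - 2215 = -195 - 2215 = -2410$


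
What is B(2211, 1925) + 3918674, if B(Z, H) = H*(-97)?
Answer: 3731949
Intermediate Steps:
B(Z, H) = -97*H
B(2211, 1925) + 3918674 = -97*1925 + 3918674 = -186725 + 3918674 = 3731949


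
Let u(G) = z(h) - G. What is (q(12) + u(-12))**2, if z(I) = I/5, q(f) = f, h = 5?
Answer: 625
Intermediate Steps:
z(I) = I/5 (z(I) = I*(1/5) = I/5)
u(G) = 1 - G (u(G) = (1/5)*5 - G = 1 - G)
(q(12) + u(-12))**2 = (12 + (1 - 1*(-12)))**2 = (12 + (1 + 12))**2 = (12 + 13)**2 = 25**2 = 625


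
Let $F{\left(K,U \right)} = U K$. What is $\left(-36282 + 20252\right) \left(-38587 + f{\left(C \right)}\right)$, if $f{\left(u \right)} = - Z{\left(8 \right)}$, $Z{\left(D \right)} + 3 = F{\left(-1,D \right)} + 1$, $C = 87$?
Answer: $618389310$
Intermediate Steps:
$F{\left(K,U \right)} = K U$
$Z{\left(D \right)} = -2 - D$ ($Z{\left(D \right)} = -3 - \left(-1 + D\right) = -2 - D$)
$f{\left(u \right)} = 10$ ($f{\left(u \right)} = - (-2 - 8) = \left(-1\right) \left(-10\right) = 10$)
$\left(-36282 + 20252\right) \left(-38587 + f{\left(C \right)}\right) = \left(-36282 + 20252\right) \left(-38587 + 10\right) = \left(-16030\right) \left(-38577\right) = 618389310$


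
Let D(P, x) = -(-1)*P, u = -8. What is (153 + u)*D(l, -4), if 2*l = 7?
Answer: 1015/2 ≈ 507.50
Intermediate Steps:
l = 7/2 (l = (½)*7 = 7/2 ≈ 3.5000)
D(P, x) = P
(153 + u)*D(l, -4) = (153 - 8)*(7/2) = 145*(7/2) = 1015/2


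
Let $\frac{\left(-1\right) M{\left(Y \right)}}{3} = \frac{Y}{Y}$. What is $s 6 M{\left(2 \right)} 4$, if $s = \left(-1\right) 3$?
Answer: $216$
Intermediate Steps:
$M{\left(Y \right)} = -3$ ($M{\left(Y \right)} = - 3 \frac{Y}{Y} = \left(-3\right) 1 = -3$)
$s = -3$
$s 6 M{\left(2 \right)} 4 = - 3 \cdot 6 \left(-3\right) 4 = - 3 \left(\left(-18\right) 4\right) = \left(-3\right) \left(-72\right) = 216$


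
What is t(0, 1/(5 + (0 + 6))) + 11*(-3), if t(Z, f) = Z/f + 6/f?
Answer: 33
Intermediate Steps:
t(Z, f) = 6/f + Z/f
t(0, 1/(5 + (0 + 6))) + 11*(-3) = (6 + 0)/(1/(5 + (0 + 6))) + 11*(-3) = 6/1/(5 + 6) - 33 = 6/1/11 - 33 = 6/(1/11) - 33 = 11*6 - 33 = 66 - 33 = 33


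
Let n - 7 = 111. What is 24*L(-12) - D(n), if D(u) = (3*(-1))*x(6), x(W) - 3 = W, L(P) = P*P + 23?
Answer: 4035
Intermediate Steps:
n = 118 (n = 7 + 111 = 118)
L(P) = 23 + P² (L(P) = P² + 23 = 23 + P²)
x(W) = 3 + W
D(u) = -27 (D(u) = (3*(-1))*(3 + 6) = -3*9 = -27)
24*L(-12) - D(n) = 24*(23 + (-12)²) - 1*(-27) = 24*(23 + 144) + 27 = 24*167 + 27 = 4008 + 27 = 4035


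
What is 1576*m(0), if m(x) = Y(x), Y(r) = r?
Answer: 0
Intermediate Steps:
m(x) = x
1576*m(0) = 1576*0 = 0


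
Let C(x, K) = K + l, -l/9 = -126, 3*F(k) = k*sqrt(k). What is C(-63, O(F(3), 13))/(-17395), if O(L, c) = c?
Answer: -1147/17395 ≈ -0.065938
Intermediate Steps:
F(k) = k**(3/2)/3 (F(k) = (k*sqrt(k))/3 = k**(3/2)/3)
l = 1134 (l = -9*(-126) = 1134)
C(x, K) = 1134 + K (C(x, K) = K + 1134 = 1134 + K)
C(-63, O(F(3), 13))/(-17395) = (1134 + 13)/(-17395) = 1147*(-1/17395) = -1147/17395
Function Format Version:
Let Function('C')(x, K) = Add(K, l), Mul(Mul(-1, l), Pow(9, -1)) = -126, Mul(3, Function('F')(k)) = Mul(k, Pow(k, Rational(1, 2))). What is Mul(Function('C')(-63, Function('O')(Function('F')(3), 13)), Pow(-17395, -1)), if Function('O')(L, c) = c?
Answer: Rational(-1147, 17395) ≈ -0.065938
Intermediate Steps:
Function('F')(k) = Mul(Rational(1, 3), Pow(k, Rational(3, 2))) (Function('F')(k) = Mul(Rational(1, 3), Mul(k, Pow(k, Rational(1, 2)))) = Mul(Rational(1, 3), Pow(k, Rational(3, 2))))
l = 1134 (l = Mul(-9, -126) = 1134)
Function('C')(x, K) = Add(1134, K) (Function('C')(x, K) = Add(K, 1134) = Add(1134, K))
Mul(Function('C')(-63, Function('O')(Function('F')(3), 13)), Pow(-17395, -1)) = Mul(Add(1134, 13), Pow(-17395, -1)) = Mul(1147, Rational(-1, 17395)) = Rational(-1147, 17395)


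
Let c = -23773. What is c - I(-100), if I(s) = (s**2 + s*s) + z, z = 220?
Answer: -43993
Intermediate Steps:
I(s) = 220 + 2*s**2 (I(s) = (s**2 + s*s) + 220 = (s**2 + s**2) + 220 = 2*s**2 + 220 = 220 + 2*s**2)
c - I(-100) = -23773 - (220 + 2*(-100)**2) = -23773 - (220 + 2*10000) = -23773 - (220 + 20000) = -23773 - 1*20220 = -23773 - 20220 = -43993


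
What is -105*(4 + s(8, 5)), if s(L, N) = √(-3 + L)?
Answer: -420 - 105*√5 ≈ -654.79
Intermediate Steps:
-105*(4 + s(8, 5)) = -105*(4 + √(-3 + 8)) = -105*(4 + √5) = -420 - 105*√5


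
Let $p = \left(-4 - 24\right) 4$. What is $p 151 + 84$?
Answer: $-16828$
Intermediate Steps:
$p = -112$ ($p = \left(-4 - 24\right) 4 = \left(-28\right) 4 = -112$)
$p 151 + 84 = \left(-112\right) 151 + 84 = -16912 + 84 = -16828$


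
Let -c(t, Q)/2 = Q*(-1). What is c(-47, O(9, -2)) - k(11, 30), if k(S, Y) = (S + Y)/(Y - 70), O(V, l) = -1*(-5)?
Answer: 441/40 ≈ 11.025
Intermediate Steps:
O(V, l) = 5
c(t, Q) = 2*Q (c(t, Q) = -2*Q*(-1) = -(-2)*Q = 2*Q)
k(S, Y) = (S + Y)/(-70 + Y)
c(-47, O(9, -2)) - k(11, 30) = 2*5 - (11 + 30)/(-70 + 30) = 10 - 41/(-40) = 10 - (-1)*41/40 = 10 - 1*(-41/40) = 10 + 41/40 = 441/40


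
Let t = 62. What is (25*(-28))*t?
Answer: -43400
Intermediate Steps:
(25*(-28))*t = (25*(-28))*62 = -700*62 = -43400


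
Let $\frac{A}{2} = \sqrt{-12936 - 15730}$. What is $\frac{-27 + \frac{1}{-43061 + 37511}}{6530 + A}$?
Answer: $- \frac{97852703}{23729338020} + \frac{149851 i \sqrt{28666}}{118646690100} \approx -0.0041237 + 0.00021384 i$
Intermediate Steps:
$A = 2 i \sqrt{28666}$ ($A = 2 \sqrt{-12936 - 15730} = 2 \sqrt{-28666} = 2 i \sqrt{28666} \approx 338.62 i$)
$\frac{-27 + \frac{1}{-43061 + 37511}}{6530 + A} = \frac{-27 + \frac{1}{-43061 + 37511}}{6530 + 2 i \sqrt{28666}} = \frac{-27 + \frac{1}{-5550}}{6530 + 2 i \sqrt{28666}} = \frac{-27 - \frac{1}{5550}}{6530 + 2 i \sqrt{28666}} = - \frac{149851}{5550 \left(6530 + 2 i \sqrt{28666}\right)}$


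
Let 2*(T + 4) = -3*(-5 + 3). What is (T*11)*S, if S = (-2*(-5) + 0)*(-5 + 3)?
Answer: 220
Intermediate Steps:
T = -1 (T = -4 + (-3*(-5 + 3))/2 = -4 + (-3*(-2))/2 = -4 + (1/2)*6 = -4 + 3 = -1)
S = -20 (S = (10 + 0)*(-2) = 10*(-2) = -20)
(T*11)*S = -1*11*(-20) = -11*(-20) = 220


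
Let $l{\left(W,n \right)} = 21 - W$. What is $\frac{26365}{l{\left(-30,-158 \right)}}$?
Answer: $\frac{26365}{51} \approx 516.96$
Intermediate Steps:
$\frac{26365}{l{\left(-30,-158 \right)}} = \frac{26365}{21 - -30} = \frac{26365}{21 + 30} = \frac{26365}{51}$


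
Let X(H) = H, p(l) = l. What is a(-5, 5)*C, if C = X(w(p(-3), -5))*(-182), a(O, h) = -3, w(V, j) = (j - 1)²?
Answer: 19656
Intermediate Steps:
w(V, j) = (-1 + j)²
C = -6552 (C = (-1 - 5)²*(-182) = (-6)²*(-182) = 36*(-182) = -6552)
a(-5, 5)*C = -3*(-6552) = 19656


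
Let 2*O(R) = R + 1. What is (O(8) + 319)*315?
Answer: 203805/2 ≈ 1.0190e+5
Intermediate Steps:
O(R) = ½ + R/2 (O(R) = (R + 1)/2 = (1 + R)/2 = ½ + R/2)
(O(8) + 319)*315 = ((½ + (½)*8) + 319)*315 = ((½ + 4) + 319)*315 = (9/2 + 319)*315 = (647/2)*315 = 203805/2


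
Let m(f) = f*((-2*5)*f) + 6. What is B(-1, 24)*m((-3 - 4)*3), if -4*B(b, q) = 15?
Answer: 16515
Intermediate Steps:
B(b, q) = -15/4 (B(b, q) = -¼*15 = -15/4)
m(f) = 6 - 10*f² (m(f) = f*(-10*f) + 6 = -10*f² + 6 = 6 - 10*f²)
B(-1, 24)*m((-3 - 4)*3) = -15*(6 - 10*9*(-3 - 4)²)/4 = -15*(6 - 10*(-7*3)²)/4 = -15*(6 - 10*(-21)²)/4 = -15*(6 - 10*441)/4 = -15*(6 - 4410)/4 = -15/4*(-4404) = 16515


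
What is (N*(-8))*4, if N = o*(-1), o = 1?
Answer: 32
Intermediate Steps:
N = -1 (N = 1*(-1) = -1)
(N*(-8))*4 = -1*(-8)*4 = 8*4 = 32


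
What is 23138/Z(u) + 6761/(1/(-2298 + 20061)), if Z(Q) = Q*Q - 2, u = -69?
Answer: 571535188175/4759 ≈ 1.2010e+8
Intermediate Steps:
Z(Q) = -2 + Q**2 (Z(Q) = Q**2 - 2 = -2 + Q**2)
23138/Z(u) + 6761/(1/(-2298 + 20061)) = 23138/(-2 + (-69)**2) + 6761/(1/(-2298 + 20061)) = 23138/(-2 + 4761) + 6761/(1/17763) = 23138/4759 + 6761/(1/17763) = 23138*(1/4759) + 6761*17763 = 23138/4759 + 120095643 = 571535188175/4759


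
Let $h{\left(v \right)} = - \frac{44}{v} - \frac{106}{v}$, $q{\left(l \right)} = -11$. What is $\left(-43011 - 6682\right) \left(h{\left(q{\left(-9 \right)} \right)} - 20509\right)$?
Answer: $\frac{11203237157}{11} \approx 1.0185 \cdot 10^{9}$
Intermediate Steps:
$h{\left(v \right)} = - \frac{150}{v}$
$\left(-43011 - 6682\right) \left(h{\left(q{\left(-9 \right)} \right)} - 20509\right) = \left(-43011 - 6682\right) \left(- \frac{150}{-11} - 20509\right) = - 49693 \left(\left(-150\right) \left(- \frac{1}{11}\right) - 20509\right) = - 49693 \left(\frac{150}{11} - 20509\right) = \left(-49693\right) \left(- \frac{225449}{11}\right) = \frac{11203237157}{11}$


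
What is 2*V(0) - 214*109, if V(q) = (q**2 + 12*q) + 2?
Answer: -23322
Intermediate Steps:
V(q) = 2 + q**2 + 12*q
2*V(0) - 214*109 = 2*(2 + 0**2 + 12*0) - 214*109 = 2*(2 + 0 + 0) - 23326 = 2*2 - 23326 = 4 - 23326 = -23322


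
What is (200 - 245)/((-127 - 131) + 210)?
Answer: 15/16 ≈ 0.93750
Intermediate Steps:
(200 - 245)/((-127 - 131) + 210) = -45/(-258 + 210) = -45/(-48) = -45*(-1/48) = 15/16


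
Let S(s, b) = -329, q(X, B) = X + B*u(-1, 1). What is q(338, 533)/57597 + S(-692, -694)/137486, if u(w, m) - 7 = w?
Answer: 467201083/7918781142 ≈ 0.058999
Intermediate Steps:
u(w, m) = 7 + w
q(X, B) = X + 6*B (q(X, B) = X + B*(7 - 1) = X + B*6 = X + 6*B)
q(338, 533)/57597 + S(-692, -694)/137486 = (338 + 6*533)/57597 - 329/137486 = (338 + 3198)*(1/57597) - 329*1/137486 = 3536*(1/57597) - 329/137486 = 3536/57597 - 329/137486 = 467201083/7918781142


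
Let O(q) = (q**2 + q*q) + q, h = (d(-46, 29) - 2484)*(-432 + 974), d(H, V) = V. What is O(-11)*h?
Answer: -307370910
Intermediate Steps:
h = -1330610 (h = (29 - 2484)*(-432 + 974) = -2455*542 = -1330610)
O(q) = q + 2*q**2 (O(q) = (q**2 + q**2) + q = 2*q**2 + q = q + 2*q**2)
O(-11)*h = -11*(1 + 2*(-11))*(-1330610) = -11*(1 - 22)*(-1330610) = -11*(-21)*(-1330610) = 231*(-1330610) = -307370910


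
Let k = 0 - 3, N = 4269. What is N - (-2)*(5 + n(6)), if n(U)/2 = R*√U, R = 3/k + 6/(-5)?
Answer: 4279 - 44*√6/5 ≈ 4257.4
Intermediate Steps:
k = -3
R = -11/5 (R = 3/(-3) + 6/(-5) = 3*(-⅓) + 6*(-⅕) = -1 - 6/5 = -11/5 ≈ -2.2000)
n(U) = -22*√U/5 (n(U) = 2*(-11*√U/5) = -22*√U/5)
N - (-2)*(5 + n(6)) = 4269 - (-2)*(5 - 22*√6/5) = 4269 - (-10 + 44*√6/5) = 4269 + (10 - 44*√6/5) = 4279 - 44*√6/5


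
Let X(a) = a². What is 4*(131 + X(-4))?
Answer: 588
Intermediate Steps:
4*(131 + X(-4)) = 4*(131 + (-4)²) = 4*(131 + 16) = 4*147 = 588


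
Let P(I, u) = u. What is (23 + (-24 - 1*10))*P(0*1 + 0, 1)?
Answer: -11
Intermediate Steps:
(23 + (-24 - 1*10))*P(0*1 + 0, 1) = (23 + (-24 - 1*10))*1 = (23 + (-24 - 10))*1 = (23 - 34)*1 = -11*1 = -11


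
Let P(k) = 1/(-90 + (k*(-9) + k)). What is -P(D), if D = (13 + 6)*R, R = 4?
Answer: 1/698 ≈ 0.0014327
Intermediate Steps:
D = 76 (D = (13 + 6)*4 = 19*4 = 76)
P(k) = 1/(-90 - 8*k) (P(k) = 1/(-90 + (-9*k + k)) = 1/(-90 - 8*k))
-P(D) = -(-1)/(90 + 8*76) = -(-1)/(90 + 608) = -(-1)/698 = -1*(-1/698) = 1/698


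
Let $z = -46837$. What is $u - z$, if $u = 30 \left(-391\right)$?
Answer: $35107$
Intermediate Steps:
$u = -11730$
$u - z = -11730 - -46837 = -11730 + 46837 = 35107$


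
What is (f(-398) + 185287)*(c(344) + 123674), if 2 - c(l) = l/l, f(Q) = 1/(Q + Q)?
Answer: 18240634177425/796 ≈ 2.2915e+10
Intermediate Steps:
f(Q) = 1/(2*Q)
c(l) = 1 (c(l) = 2 - l/l = 2 - 1*1 = 2 - 1 = 1)
(f(-398) + 185287)*(c(344) + 123674) = ((½)/(-398) + 185287)*(1 + 123674) = ((½)*(-1/398) + 185287)*123675 = (-1/796 + 185287)*123675 = (147488451/796)*123675 = 18240634177425/796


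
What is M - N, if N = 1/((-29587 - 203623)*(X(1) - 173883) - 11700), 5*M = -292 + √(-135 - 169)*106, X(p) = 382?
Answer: -472597988037/8092431302 + 424*I*√19/5 ≈ -58.4 + 369.63*I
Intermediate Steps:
M = -292/5 + 424*I*√19/5 (M = (-292 + √(-135 - 169)*106)/5 = (-292 + √(-304)*106)/5 = (-292 + (4*I*√19)*106)/5 = (-292 + 424*I*√19)/5 = -292/5 + 424*I*√19/5 ≈ -58.4 + 369.63*I)
N = 1/40462156510 (N = 1/((-29587 - 203623)*(382 - 173883) - 11700) = 1/(-233210*(-173501) - 11700) = 1/(40462168210 - 11700) = 1/40462156510 ≈ 2.4714e-11)
M - N = (-292/5 + 424*I*√19/5) - 1*1/40462156510 = (-292/5 + 424*I*√19/5) - 1/40462156510 = -472597988037/8092431302 + 424*I*√19/5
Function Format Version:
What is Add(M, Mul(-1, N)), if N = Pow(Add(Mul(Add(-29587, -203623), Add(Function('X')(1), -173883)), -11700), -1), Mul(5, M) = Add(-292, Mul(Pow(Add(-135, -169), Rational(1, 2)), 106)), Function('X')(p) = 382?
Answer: Add(Rational(-472597988037, 8092431302), Mul(Rational(424, 5), I, Pow(19, Rational(1, 2)))) ≈ Add(-58.400, Mul(369.63, I))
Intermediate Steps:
M = Add(Rational(-292, 5), Mul(Rational(424, 5), I, Pow(19, Rational(1, 2)))) (M = Mul(Rational(1, 5), Add(-292, Mul(Pow(Add(-135, -169), Rational(1, 2)), 106))) = Mul(Rational(1, 5), Add(-292, Mul(Pow(-304, Rational(1, 2)), 106))) = Mul(Rational(1, 5), Add(-292, Mul(Mul(4, I, Pow(19, Rational(1, 2))), 106))) = Mul(Rational(1, 5), Add(-292, Mul(424, I, Pow(19, Rational(1, 2))))) = Add(Rational(-292, 5), Mul(Rational(424, 5), I, Pow(19, Rational(1, 2)))) ≈ Add(-58.400, Mul(369.63, I)))
N = Rational(1, 40462156510) (N = Pow(Add(Mul(Add(-29587, -203623), Add(382, -173883)), -11700), -1) = Pow(Add(Mul(-233210, -173501), -11700), -1) = Pow(Add(40462168210, -11700), -1) = Pow(40462156510, -1) = Rational(1, 40462156510) ≈ 2.4714e-11)
Add(M, Mul(-1, N)) = Add(Add(Rational(-292, 5), Mul(Rational(424, 5), I, Pow(19, Rational(1, 2)))), Mul(-1, Rational(1, 40462156510))) = Add(Add(Rational(-292, 5), Mul(Rational(424, 5), I, Pow(19, Rational(1, 2)))), Rational(-1, 40462156510)) = Add(Rational(-472597988037, 8092431302), Mul(Rational(424, 5), I, Pow(19, Rational(1, 2))))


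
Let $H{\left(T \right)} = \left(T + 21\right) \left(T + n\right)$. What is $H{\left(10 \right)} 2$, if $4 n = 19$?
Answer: $\frac{1829}{2} \approx 914.5$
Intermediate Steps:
$n = \frac{19}{4}$ ($n = \frac{1}{4} \cdot 19 = \frac{19}{4} \approx 4.75$)
$H{\left(T \right)} = \left(21 + T\right) \left(\frac{19}{4} + T\right)$ ($H{\left(T \right)} = \left(T + 21\right) \left(T + \frac{19}{4}\right) = \left(21 + T\right) \left(\frac{19}{4} + T\right)$)
$H{\left(10 \right)} 2 = \left(\frac{399}{4} + 10^{2} + \frac{103}{4} \cdot 10\right) 2 = \left(\frac{399}{4} + 100 + \frac{515}{2}\right) 2 = \frac{1829}{4} \cdot 2 = \frac{1829}{2}$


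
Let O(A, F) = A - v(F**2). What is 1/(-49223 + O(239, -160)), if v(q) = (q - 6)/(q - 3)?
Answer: -25597/1253869042 ≈ -2.0414e-5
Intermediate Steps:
v(q) = (-6 + q)/(-3 + q)
O(A, F) = A - (-6 + F**2)/(-3 + F**2)
1/(-49223 + O(239, -160)) = 1/(-49223 + (6 - 1*(-160)**2 + 239*(-3 + (-160)**2))/(-3 + (-160)**2)) = 1/(-49223 + (6 - 1*25600 + 239*(-3 + 25600))/(-3 + 25600)) = 1/(-49223 + (6 - 25600 + 239*25597)/25597) = 1/(-49223 + (6 - 25600 + 6117683)/25597) = 1/(-49223 + (1/25597)*6092089) = 1/(-49223 + 6092089/25597) = 1/(-1253869042/25597) = -25597/1253869042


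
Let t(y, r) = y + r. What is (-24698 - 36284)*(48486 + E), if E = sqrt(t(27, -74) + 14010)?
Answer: -2956773252 - 60982*sqrt(13963) ≈ -2.9640e+9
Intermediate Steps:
t(y, r) = r + y
E = sqrt(13963) (E = sqrt((-74 + 27) + 14010) = sqrt(-47 + 14010) = sqrt(13963) ≈ 118.17)
(-24698 - 36284)*(48486 + E) = (-24698 - 36284)*(48486 + sqrt(13963)) = -60982*(48486 + sqrt(13963)) = -2956773252 - 60982*sqrt(13963)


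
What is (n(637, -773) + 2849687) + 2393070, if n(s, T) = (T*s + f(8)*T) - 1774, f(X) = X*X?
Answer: 4699110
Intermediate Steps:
f(X) = X²
n(s, T) = -1774 + 64*T + T*s (n(s, T) = (T*s + 8²*T) - 1774 = (T*s + 64*T) - 1774 = (64*T + T*s) - 1774 = -1774 + 64*T + T*s)
(n(637, -773) + 2849687) + 2393070 = ((-1774 + 64*(-773) - 773*637) + 2849687) + 2393070 = ((-1774 - 49472 - 492401) + 2849687) + 2393070 = (-543647 + 2849687) + 2393070 = 2306040 + 2393070 = 4699110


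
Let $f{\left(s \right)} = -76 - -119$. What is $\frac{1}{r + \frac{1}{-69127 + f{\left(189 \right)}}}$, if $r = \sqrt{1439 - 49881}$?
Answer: $- \frac{69084}{231194243470753} - \frac{4772599056 i \sqrt{48442}}{231194243470753} \approx -2.9881 \cdot 10^{-10} - 0.0045435 i$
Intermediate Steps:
$f{\left(s \right)} = 43$ ($f{\left(s \right)} = -76 + 119 = 43$)
$r = i \sqrt{48442}$ ($r = \sqrt{-48442} = i \sqrt{48442} \approx 220.1 i$)
$\frac{1}{r + \frac{1}{-69127 + f{\left(189 \right)}}} = \frac{1}{i \sqrt{48442} + \frac{1}{-69127 + 43}} = \frac{1}{i \sqrt{48442} + \frac{1}{-69084}} = \frac{1}{i \sqrt{48442} - \frac{1}{69084}} = \frac{1}{- \frac{1}{69084} + i \sqrt{48442}}$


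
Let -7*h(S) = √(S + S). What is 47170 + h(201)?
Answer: 47170 - √402/7 ≈ 47167.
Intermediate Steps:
h(S) = -√2*√S/7 (h(S) = -√(S + S)/7 = -√2*√S/7)
47170 + h(201) = 47170 - √2*√201/7 = 47170 - √402/7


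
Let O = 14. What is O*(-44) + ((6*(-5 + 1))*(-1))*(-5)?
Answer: -736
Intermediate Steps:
O*(-44) + ((6*(-5 + 1))*(-1))*(-5) = 14*(-44) + ((6*(-5 + 1))*(-1))*(-5) = -616 + ((6*(-4))*(-1))*(-5) = -616 - 24*(-1)*(-5) = -616 + 24*(-5) = -616 - 120 = -736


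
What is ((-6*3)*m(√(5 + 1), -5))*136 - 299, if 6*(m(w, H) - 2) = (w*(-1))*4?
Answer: -5195 + 1632*√6 ≈ -1197.4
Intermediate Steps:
m(w, H) = 2 - 2*w/3 (m(w, H) = 2 + ((w*(-1))*4)/6 = 2 + (-w*4)/6 = 2 + (-4*w)/6 = 2 - 2*w/3)
((-6*3)*m(√(5 + 1), -5))*136 - 299 = ((-6*3)*(2 - 2*√(5 + 1)/3))*136 - 299 = -18*(2 - 2*√6/3)*136 - 299 = (-36 + 12*√6)*136 - 299 = (-4896 + 1632*√6) - 299 = -5195 + 1632*√6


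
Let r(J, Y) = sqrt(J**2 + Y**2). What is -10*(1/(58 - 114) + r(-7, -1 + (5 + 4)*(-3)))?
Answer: 5/28 - 70*sqrt(17) ≈ -288.44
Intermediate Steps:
-10*(1/(58 - 114) + r(-7, -1 + (5 + 4)*(-3))) = -10*(1/(58 - 114) + sqrt((-7)**2 + (-1 + (5 + 4)*(-3))**2)) = -10*(1/(-56) + sqrt(49 + (-1 + 9*(-3))**2)) = -10*(-1/56 + sqrt(49 + (-1 - 27)**2)) = -10*(-1/56 + sqrt(49 + (-28)**2)) = -10*(-1/56 + sqrt(49 + 784)) = -10*(-1/56 + sqrt(833)) = -10*(-1/56 + 7*sqrt(17)) = 5/28 - 70*sqrt(17)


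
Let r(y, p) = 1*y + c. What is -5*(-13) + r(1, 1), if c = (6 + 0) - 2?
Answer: 70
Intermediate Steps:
c = 4 (c = 6 - 2 = 4)
r(y, p) = 4 + y (r(y, p) = 1*y + 4 = y + 4 = 4 + y)
-5*(-13) + r(1, 1) = -5*(-13) + (4 + 1) = 65 + 5 = 70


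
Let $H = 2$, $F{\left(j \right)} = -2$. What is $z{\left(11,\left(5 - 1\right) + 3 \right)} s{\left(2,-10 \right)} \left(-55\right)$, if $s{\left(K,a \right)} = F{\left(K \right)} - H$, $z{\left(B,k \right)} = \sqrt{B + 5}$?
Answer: $880$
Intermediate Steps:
$z{\left(B,k \right)} = \sqrt{5 + B}$
$s{\left(K,a \right)} = -4$ ($s{\left(K,a \right)} = -2 - 2 = -4$)
$z{\left(11,\left(5 - 1\right) + 3 \right)} s{\left(2,-10 \right)} \left(-55\right) = \sqrt{5 + 11} \left(-4\right) \left(-55\right) = \sqrt{16} \left(-4\right) \left(-55\right) = 4 \left(-4\right) \left(-55\right) = \left(-16\right) \left(-55\right) = 880$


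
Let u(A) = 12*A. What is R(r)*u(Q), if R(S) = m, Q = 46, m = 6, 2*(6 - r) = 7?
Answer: 3312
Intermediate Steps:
r = 5/2 (r = 6 - 1/2*7 = 6 - 7/2 = 5/2 ≈ 2.5000)
R(S) = 6
R(r)*u(Q) = 6*(12*46) = 6*552 = 3312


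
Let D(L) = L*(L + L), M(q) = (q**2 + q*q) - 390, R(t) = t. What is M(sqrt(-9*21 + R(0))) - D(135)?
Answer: -37218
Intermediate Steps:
M(q) = -390 + 2*q**2 (M(q) = (q**2 + q**2) - 390 = 2*q**2 - 390 = -390 + 2*q**2)
D(L) = 2*L**2 (D(L) = L*(2*L) = 2*L**2)
M(sqrt(-9*21 + R(0))) - D(135) = (-390 + 2*(sqrt(-9*21 + 0))**2) - 2*135**2 = (-390 + 2*(sqrt(-189 + 0))**2) - 2*18225 = (-390 + 2*(sqrt(-189))**2) - 1*36450 = (-390 + 2*(3*I*sqrt(21))**2) - 36450 = (-390 + 2*(-189)) - 36450 = (-390 - 378) - 36450 = -768 - 36450 = -37218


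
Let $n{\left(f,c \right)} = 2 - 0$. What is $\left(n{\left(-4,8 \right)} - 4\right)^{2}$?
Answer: $4$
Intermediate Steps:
$n{\left(f,c \right)} = 2$ ($n{\left(f,c \right)} = 2 + 0 = 2$)
$\left(n{\left(-4,8 \right)} - 4\right)^{2} = \left(2 - 4\right)^{2} = \left(-2\right)^{2} = 4$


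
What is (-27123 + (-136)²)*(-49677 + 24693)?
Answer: 215536968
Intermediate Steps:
(-27123 + (-136)²)*(-49677 + 24693) = (-27123 + 18496)*(-24984) = -8627*(-24984) = 215536968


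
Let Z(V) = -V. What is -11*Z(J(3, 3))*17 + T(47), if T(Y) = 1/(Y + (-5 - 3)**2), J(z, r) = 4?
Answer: 83029/111 ≈ 748.01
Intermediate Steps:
T(Y) = 1/(64 + Y) (T(Y) = 1/(Y + (-8)**2) = 1/(Y + 64) = 1/(64 + Y))
-11*Z(J(3, 3))*17 + T(47) = -(-11)*4*17 + 1/(64 + 47) = -11*(-4)*17 + 1/111 = 44*17 + 1/111 = 748 + 1/111 = 83029/111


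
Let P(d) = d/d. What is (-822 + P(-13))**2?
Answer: 674041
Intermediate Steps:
P(d) = 1
(-822 + P(-13))**2 = (-822 + 1)**2 = (-821)**2 = 674041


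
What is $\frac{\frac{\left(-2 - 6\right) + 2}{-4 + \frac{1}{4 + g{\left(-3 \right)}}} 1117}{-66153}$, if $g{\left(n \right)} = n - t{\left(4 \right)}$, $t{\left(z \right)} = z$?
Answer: $- \frac{6702}{286663} \approx -0.023379$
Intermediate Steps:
$g{\left(n \right)} = -4 + n$ ($g{\left(n \right)} = n - 4 = -4 + n$)
$\frac{\frac{\left(-2 - 6\right) + 2}{-4 + \frac{1}{4 + g{\left(-3 \right)}}} 1117}{-66153} = \frac{\frac{\left(-2 - 6\right) + 2}{-4 + \frac{1}{4 - 7}} \cdot 1117}{-66153} = \frac{\left(-2 - 6\right) + 2}{-4 + \frac{1}{4 - 7}} \cdot 1117 \left(- \frac{1}{66153}\right) = \frac{-8 + 2}{-4 + \frac{1}{-3}} \cdot 1117 \left(- \frac{1}{66153}\right) = - \frac{6}{-4 - \frac{1}{3}} \cdot 1117 \left(- \frac{1}{66153}\right) = - \frac{6}{- \frac{13}{3}} \cdot 1117 \left(- \frac{1}{66153}\right) = \left(-6\right) \left(- \frac{3}{13}\right) 1117 \left(- \frac{1}{66153}\right) = \frac{18}{13} \cdot 1117 \left(- \frac{1}{66153}\right) = \frac{20106}{13} \left(- \frac{1}{66153}\right) = - \frac{6702}{286663}$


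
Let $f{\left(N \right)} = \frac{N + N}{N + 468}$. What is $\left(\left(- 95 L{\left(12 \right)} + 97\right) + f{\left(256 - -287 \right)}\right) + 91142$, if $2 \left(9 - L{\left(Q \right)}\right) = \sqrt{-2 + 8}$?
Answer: $\frac{30459770}{337} + \frac{95 \sqrt{6}}{2} \approx 90501.0$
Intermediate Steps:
$L{\left(Q \right)} = 9 - \frac{\sqrt{6}}{2}$ ($L{\left(Q \right)} = 9 - \frac{\sqrt{-2 + 8}}{2} = 9 - \frac{\sqrt{6}}{2}$)
$f{\left(N \right)} = \frac{2 N}{468 + N}$
$\left(\left(- 95 L{\left(12 \right)} + 97\right) + f{\left(256 - -287 \right)}\right) + 91142 = \left(\left(- 95 \left(9 - \frac{\sqrt{6}}{2}\right) + 97\right) + \frac{2 \left(256 - -287\right)}{468 + \left(256 - -287\right)}\right) + 91142 = \left(\left(\left(-855 + \frac{95 \sqrt{6}}{2}\right) + 97\right) + \frac{2 \left(256 + 287\right)}{468 + \left(256 + 287\right)}\right) + 91142 = \left(\left(-758 + \frac{95 \sqrt{6}}{2}\right) + 2 \cdot 543 \frac{1}{468 + 543}\right) + 91142 = \left(\left(-758 + \frac{95 \sqrt{6}}{2}\right) + 2 \cdot 543 \cdot \frac{1}{1011}\right) + 91142 = \left(\left(-758 + \frac{95 \sqrt{6}}{2}\right) + \frac{362}{337}\right) + 91142 = \left(- \frac{255084}{337} + \frac{95 \sqrt{6}}{2}\right) + 91142 = \frac{30459770}{337} + \frac{95 \sqrt{6}}{2}$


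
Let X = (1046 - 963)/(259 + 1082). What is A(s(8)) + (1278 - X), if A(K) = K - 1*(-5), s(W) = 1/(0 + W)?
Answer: 13764701/10728 ≈ 1283.1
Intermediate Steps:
s(W) = 1/W
X = 83/1341 ≈ 0.061894
A(K) = 5 + K (A(K) = K + 5 = 5 + K)
A(s(8)) + (1278 - X) = (5 + 1/8) + (1278 - 1*83/1341) = (5 + 1/8) + (1278 - 83/1341) = 41/8 + 1713715/1341 = 13764701/10728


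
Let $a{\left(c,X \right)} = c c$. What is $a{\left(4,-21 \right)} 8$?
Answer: $128$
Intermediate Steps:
$a{\left(c,X \right)} = c^{2}$
$a{\left(4,-21 \right)} 8 = 4^{2} \cdot 8 = 16 \cdot 8 = 128$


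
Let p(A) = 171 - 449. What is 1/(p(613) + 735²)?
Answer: 1/539947 ≈ 1.8520e-6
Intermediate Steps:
p(A) = -278
1/(p(613) + 735²) = 1/(-278 + 735²) = 1/(-278 + 540225) = 1/539947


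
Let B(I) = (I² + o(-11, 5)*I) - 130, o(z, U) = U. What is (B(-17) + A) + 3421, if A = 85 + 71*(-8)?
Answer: 3012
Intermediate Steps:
B(I) = -130 + I² + 5*I (B(I) = (I² + 5*I) - 130 = -130 + I² + 5*I)
A = -483 (A = 85 - 568 = -483)
(B(-17) + A) + 3421 = ((-130 + (-17)² + 5*(-17)) - 483) + 3421 = ((-130 + 289 - 85) - 483) + 3421 = (74 - 483) + 3421 = -409 + 3421 = 3012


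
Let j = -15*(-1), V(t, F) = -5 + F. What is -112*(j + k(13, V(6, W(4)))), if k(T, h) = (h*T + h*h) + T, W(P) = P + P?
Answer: -8512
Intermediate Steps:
W(P) = 2*P
k(T, h) = T + h² + T*h (k(T, h) = (T*h + h²) + T = (h² + T*h) + T = T + h² + T*h)
j = 15
-112*(j + k(13, V(6, W(4)))) = -112*(15 + (13 + (-5 + 2*4)² + 13*(-5 + 2*4))) = -112*(15 + (13 + (-5 + 8)² + 13*(-5 + 8))) = -112*(15 + (13 + 3² + 13*3)) = -112*(15 + (13 + 9 + 39)) = -112*(15 + 61) = -112*76 = -8512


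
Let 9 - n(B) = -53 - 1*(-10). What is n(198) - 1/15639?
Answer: 813227/15639 ≈ 52.000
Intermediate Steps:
n(B) = 52 (n(B) = 9 - (-53 - 1*(-10)) = 9 - (-53 + 10) = 9 - 1*(-43) = 9 + 43 = 52)
n(198) - 1/15639 = 52 - 1/15639 = 813227/15639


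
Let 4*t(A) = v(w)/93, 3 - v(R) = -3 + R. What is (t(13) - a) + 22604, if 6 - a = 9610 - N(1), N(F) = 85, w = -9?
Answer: 3983257/124 ≈ 32123.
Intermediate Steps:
v(R) = 6 - R (v(R) = 3 - (-3 + R) = 3 + (3 - R) = 6 - R)
t(A) = 5/124 (t(A) = ((6 - 1*(-9))/93)/4 = ((6 + 9)*(1/93))/4 = (15*(1/93))/4 = (1/4)*(5/31) = 5/124)
a = -9519 (a = 6 - (9610 - 1*85) = 6 - (9610 - 85) = 6 - 1*9525 = 6 - 9525 = -9519)
(t(13) - a) + 22604 = (5/124 - 1*(-9519)) + 22604 = (5/124 + 9519) + 22604 = 1180361/124 + 22604 = 3983257/124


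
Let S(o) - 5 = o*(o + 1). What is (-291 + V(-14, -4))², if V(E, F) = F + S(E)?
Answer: 11664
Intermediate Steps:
S(o) = 5 + o*(1 + o) (S(o) = 5 + o*(o + 1) = 5 + o*(1 + o))
V(E, F) = 5 + E + F + E² (V(E, F) = F + (5 + E + E²) = 5 + E + F + E²)
(-291 + V(-14, -4))² = (-291 + (5 - 14 - 4 + (-14)²))² = (-291 + (5 - 14 - 4 + 196))² = (-291 + 183)² = (-108)² = 11664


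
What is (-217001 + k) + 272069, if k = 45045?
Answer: 100113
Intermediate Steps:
(-217001 + k) + 272069 = (-217001 + 45045) + 272069 = -171956 + 272069 = 100113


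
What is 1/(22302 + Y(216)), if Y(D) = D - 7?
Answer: 1/22511 ≈ 4.4423e-5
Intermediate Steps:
Y(D) = -7 + D
1/(22302 + Y(216)) = 1/(22302 + (-7 + 216)) = 1/(22302 + 209) = 1/22511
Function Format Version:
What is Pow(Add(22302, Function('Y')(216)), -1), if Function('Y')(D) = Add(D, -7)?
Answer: Rational(1, 22511) ≈ 4.4423e-5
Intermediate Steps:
Function('Y')(D) = Add(-7, D)
Pow(Add(22302, Function('Y')(216)), -1) = Pow(Add(22302, Add(-7, 216)), -1) = Pow(Add(22302, 209), -1) = Pow(22511, -1) = Rational(1, 22511)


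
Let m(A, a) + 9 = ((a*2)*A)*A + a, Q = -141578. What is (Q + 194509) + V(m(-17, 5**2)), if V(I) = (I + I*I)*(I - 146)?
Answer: 2996884239971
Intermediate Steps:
m(A, a) = -9 + a + 2*a*A**2 (m(A, a) = -9 + (((a*2)*A)*A + a) = -9 + (((2*a)*A)*A + a) = -9 + ((2*A*a)*A + a) = -9 + (2*a*A**2 + a) = -9 + (a + 2*a*A**2) = -9 + a + 2*a*A**2)
V(I) = (-146 + I)*(I + I**2) (V(I) = (I + I**2)*(-146 + I) = (-146 + I)*(I + I**2))
(Q + 194509) + V(m(-17, 5**2)) = (-141578 + 194509) + (-9 + 5**2 + 2*5**2*(-17)**2)*(-146 + (-9 + 5**2 + 2*5**2*(-17)**2)**2 - 145*(-9 + 5**2 + 2*5**2*(-17)**2)) = 52931 + (-9 + 25 + 2*25*289)*(-146 + (-9 + 25 + 2*25*289)**2 - 145*(-9 + 25 + 2*25*289)) = 52931 + (-9 + 25 + 14450)*(-146 + (-9 + 25 + 14450)**2 - 145*(-9 + 25 + 14450)) = 52931 + 14466*(-146 + 14466**2 - 145*14466) = 52931 + 14466*(-146 + 209265156 - 2097570) = 52931 + 14466*207167440 = 52931 + 2996884187040 = 2996884239971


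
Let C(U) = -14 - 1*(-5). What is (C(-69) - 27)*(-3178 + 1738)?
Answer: 51840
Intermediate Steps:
C(U) = -9 (C(U) = -14 + 5 = -9)
(C(-69) - 27)*(-3178 + 1738) = (-9 - 27)*(-3178 + 1738) = -36*(-1440) = 51840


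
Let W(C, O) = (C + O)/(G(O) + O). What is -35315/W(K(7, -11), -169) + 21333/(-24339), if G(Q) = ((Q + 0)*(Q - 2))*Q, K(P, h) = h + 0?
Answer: -69967319915974/73017 ≈ -9.5823e+8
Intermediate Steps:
K(P, h) = h
G(Q) = Q²*(-2 + Q) (G(Q) = (Q*(-2 + Q))*Q = Q²*(-2 + Q))
W(C, O) = (C + O)/(O + O²*(-2 + O)) (W(C, O) = (C + O)/(O²*(-2 + O) + O) = (C + O)/(O + O²*(-2 + O)))
-35315/W(K(7, -11), -169) + 21333/(-24339) = -35315*(-169*(1 - 169*(-2 - 169))/(-11 - 169)) + 21333/(-24339) = -35315/((-1/169*(-180)/(1 - 169*(-171)))) + 21333*(-1/24339) = -35315/((-1/169*(-180)/(1 + 28899))) - 7111/8113 = -35315/((-1/169*(-180)/28900)) - 7111/8113 = -35315/((-1/169*1/28900*(-180))) - 7111/8113 = -35315/9/244205 - 7111/8113 = -35315*244205/9 - 7111/8113 = -8624099575/9 - 7111/8113 = -69967319915974/73017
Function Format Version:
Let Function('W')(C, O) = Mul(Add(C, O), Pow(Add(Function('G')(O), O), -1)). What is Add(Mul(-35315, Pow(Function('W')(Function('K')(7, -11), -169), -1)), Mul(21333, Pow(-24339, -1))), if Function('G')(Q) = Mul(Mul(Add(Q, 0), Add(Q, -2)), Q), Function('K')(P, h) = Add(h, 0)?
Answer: Rational(-69967319915974, 73017) ≈ -9.5823e+8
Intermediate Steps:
Function('K')(P, h) = h
Function('G')(Q) = Mul(Pow(Q, 2), Add(-2, Q)) (Function('G')(Q) = Mul(Mul(Q, Add(-2, Q)), Q) = Mul(Pow(Q, 2), Add(-2, Q)))
Function('W')(C, O) = Mul(Pow(Add(O, Mul(Pow(O, 2), Add(-2, O))), -1), Add(C, O)) (Function('W')(C, O) = Mul(Add(C, O), Pow(Add(Mul(Pow(O, 2), Add(-2, O)), O), -1)) = Mul(Add(C, O), Pow(Add(O, Mul(Pow(O, 2), Add(-2, O))), -1)) = Mul(Pow(Add(O, Mul(Pow(O, 2), Add(-2, O))), -1), Add(C, O)))
Add(Mul(-35315, Pow(Function('W')(Function('K')(7, -11), -169), -1)), Mul(21333, Pow(-24339, -1))) = Add(Mul(-35315, Pow(Mul(Pow(-169, -1), Pow(Add(1, Mul(-169, Add(-2, -169))), -1), Add(-11, -169)), -1)), Mul(21333, Pow(-24339, -1))) = Add(Mul(-35315, Pow(Mul(Rational(-1, 169), Pow(Add(1, Mul(-169, -171)), -1), -180), -1)), Mul(21333, Rational(-1, 24339))) = Add(Mul(-35315, Pow(Mul(Rational(-1, 169), Pow(Add(1, 28899), -1), -180), -1)), Rational(-7111, 8113)) = Add(Mul(-35315, Pow(Mul(Rational(-1, 169), Pow(28900, -1), -180), -1)), Rational(-7111, 8113)) = Add(Mul(-35315, Pow(Mul(Rational(-1, 169), Rational(1, 28900), -180), -1)), Rational(-7111, 8113)) = Add(Mul(-35315, Pow(Rational(9, 244205), -1)), Rational(-7111, 8113)) = Add(Mul(-35315, Rational(244205, 9)), Rational(-7111, 8113)) = Add(Rational(-8624099575, 9), Rational(-7111, 8113)) = Rational(-69967319915974, 73017)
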